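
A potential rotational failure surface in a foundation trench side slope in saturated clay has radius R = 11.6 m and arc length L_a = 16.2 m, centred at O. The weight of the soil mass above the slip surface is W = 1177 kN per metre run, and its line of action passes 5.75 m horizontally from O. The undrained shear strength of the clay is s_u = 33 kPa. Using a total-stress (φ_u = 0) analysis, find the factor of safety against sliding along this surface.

FS = 0.92

Taking moments about the centre O, the resisting moment is provided by the undrained shear strength acting along the arc:
M_R = s_u·L_a·R = 33·16.20·11.6 = 6201.4 kN·m/m
M_D = W·d = 1177·5.75 = 6767.8 kN·m/m
FS = M_R / M_D = 6201.4 / 6767.8 = 0.916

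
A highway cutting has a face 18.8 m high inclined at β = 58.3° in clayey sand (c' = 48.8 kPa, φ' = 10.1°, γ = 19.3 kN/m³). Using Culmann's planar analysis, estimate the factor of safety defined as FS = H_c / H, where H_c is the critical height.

H_c = (4c'/γ) · sinβ cosφ' / [1 − cos(β − φ')]
    = (4·48.8/19.3) · sin58.3°·cos10.1° / [1 − cos48.2°]
    = 10.114 · 0.8376 / 0.3335 = 25.41 m
FS = H_c / H = 25.41 / 18.8 = 1.351

FS = 1.35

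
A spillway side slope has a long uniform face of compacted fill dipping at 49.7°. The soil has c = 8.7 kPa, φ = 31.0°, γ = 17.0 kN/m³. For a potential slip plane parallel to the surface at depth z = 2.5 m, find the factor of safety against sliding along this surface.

For an infinite slope with a slip plane parallel to the surface (no pore pressure): FS = [c + γz cos²β tanφ] / [γz sinβ cosβ].
γz = 17.0·2.5 = 42.50 kN/m²
Numerator = 8.7 + 42.50·cos²49.7°·tan31.0° = 8.7 + 42.50·0.4183·0.6009 = 19.383 kPa
Denominator = 42.50·sin49.7°·cos49.7° = 42.50·0.7627·0.6468 = 20.965 kPa
FS = 19.383 / 20.965 = 0.925

FS = 0.92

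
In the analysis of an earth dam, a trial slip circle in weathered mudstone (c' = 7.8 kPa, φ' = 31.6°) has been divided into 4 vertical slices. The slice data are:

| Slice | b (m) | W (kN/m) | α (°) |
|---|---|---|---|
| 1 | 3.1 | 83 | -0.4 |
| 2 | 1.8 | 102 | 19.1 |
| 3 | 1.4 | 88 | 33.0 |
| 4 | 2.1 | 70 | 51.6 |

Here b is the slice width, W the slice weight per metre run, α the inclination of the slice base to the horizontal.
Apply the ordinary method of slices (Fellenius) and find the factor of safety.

FS = 1.92

Ordinary method of slices: FS = Σ[c'·Δl_i + (W_i cosα_i)·tanφ'] / Σ W_i sinα_i, with Δl_i = b_i / cosα_i.
Slice 1: Δl = 3.1/cos(-0.4°) = 3.100 m; N'_1 = 83·cos(-0.4°) = 83.0; c'Δl = 24.18; W sinα = -0.6
Slice 2: Δl = 1.8/cos19.1° = 1.905 m; N'_2 = 102·cos19.1° = 96.4; c'Δl = 14.86; W sinα = 33.4
Slice 3: Δl = 1.4/cos33.0° = 1.669 m; N'_3 = 88·cos33.0° = 73.8; c'Δl = 13.02; W sinα = 47.9
Slice 4: Δl = 2.1/cos51.6° = 3.381 m; N'_4 = 70·cos51.6° = 43.5; c'Δl = 26.37; W sinα = 54.9
Σc'Δl = 78.4 kN/m; ΣN' = 296.7 kN/m; ΣW sinα = 135.6 kN/m
Resisting = 78.4 + 296.7·tan31.6° = 78.4 + 182.5 = 260.9 kN/m
FS = 260.9 / 135.6 = 1.925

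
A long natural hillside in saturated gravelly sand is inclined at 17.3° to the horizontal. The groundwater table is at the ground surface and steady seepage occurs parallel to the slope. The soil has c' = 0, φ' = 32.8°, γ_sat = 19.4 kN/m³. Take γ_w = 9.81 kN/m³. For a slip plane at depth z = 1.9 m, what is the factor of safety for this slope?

FS = 1.02

With seepage parallel to the slope and the water table at the surface, the effective normal stress on the slip plane uses the buoyant unit weight γ' = γ_sat − γ_w while the driving shear stress uses γ_sat:
FS = [c' + γ' z cos²β tanφ'] / [γ_sat z sinβ cosβ]
(For c' = 0 this reduces to FS = (γ'/γ_sat)·tanφ'/tanβ.)
γ' = 19.4 − 9.81 = 9.59 kN/m³
Numerator = 0.0 + 9.59·1.9·cos²17.3°·tan32.8° = 0.0 + 9.59·1.9·0.9116·0.6445 = 10.704 kPa
Denominator = 19.4·1.9·sin17.3°·cos17.3° = 19.4·1.9·0.2974·0.9548 = 10.465 kPa
FS = 10.704 / 10.465 = 1.023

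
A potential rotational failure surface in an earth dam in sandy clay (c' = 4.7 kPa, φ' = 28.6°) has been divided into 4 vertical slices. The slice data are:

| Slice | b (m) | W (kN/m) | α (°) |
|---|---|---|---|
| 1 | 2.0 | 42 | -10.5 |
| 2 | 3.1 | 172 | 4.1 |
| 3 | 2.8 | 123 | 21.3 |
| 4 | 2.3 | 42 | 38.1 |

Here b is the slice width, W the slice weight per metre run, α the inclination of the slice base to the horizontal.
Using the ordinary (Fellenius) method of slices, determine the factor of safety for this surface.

FS = 3.30

Ordinary method of slices: FS = Σ[c'·Δl_i + (W_i cosα_i)·tanφ'] / Σ W_i sinα_i, with Δl_i = b_i / cosα_i.
Slice 1: Δl = 2.0/cos(-10.5°) = 2.034 m; N'_1 = 42·cos(-10.5°) = 41.3; c'Δl = 9.56; W sinα = -7.7
Slice 2: Δl = 3.1/cos4.1° = 3.108 m; N'_2 = 172·cos4.1° = 171.6; c'Δl = 14.61; W sinα = 12.3
Slice 3: Δl = 2.8/cos21.3° = 3.005 m; N'_3 = 123·cos21.3° = 114.6; c'Δl = 14.12; W sinα = 44.7
Slice 4: Δl = 2.3/cos38.1° = 2.923 m; N'_4 = 42·cos38.1° = 33.1; c'Δl = 13.74; W sinα = 25.9
Σc'Δl = 52.0 kN/m; ΣN' = 360.5 kN/m; ΣW sinα = 75.2 kN/m
Resisting = 52.0 + 360.5·tan28.6° = 52.0 + 196.6 = 248.6 kN/m
FS = 248.6 / 75.2 = 3.304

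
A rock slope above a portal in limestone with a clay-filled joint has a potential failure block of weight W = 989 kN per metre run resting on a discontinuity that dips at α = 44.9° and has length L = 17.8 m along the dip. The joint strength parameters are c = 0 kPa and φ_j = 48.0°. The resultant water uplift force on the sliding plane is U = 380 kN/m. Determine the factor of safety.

Resolving the block weight along and normal to the plane and applying the Mohr–Coulomb strength on the joint:
N' = W cosα − U = 989·cos44.9° − 380 = 320.5 kN/m
Driving force T = W sinα = 989·sin44.9° = 698.1 kN/m
Resisting force R = c·L + N'·tanφ_j = 0·17.8 + 320.5·tan48.0° = 0.0 + 356.0 = 356.0 kN/m
FS = R / T = 356.0 / 698.1 = 0.510

FS = 0.51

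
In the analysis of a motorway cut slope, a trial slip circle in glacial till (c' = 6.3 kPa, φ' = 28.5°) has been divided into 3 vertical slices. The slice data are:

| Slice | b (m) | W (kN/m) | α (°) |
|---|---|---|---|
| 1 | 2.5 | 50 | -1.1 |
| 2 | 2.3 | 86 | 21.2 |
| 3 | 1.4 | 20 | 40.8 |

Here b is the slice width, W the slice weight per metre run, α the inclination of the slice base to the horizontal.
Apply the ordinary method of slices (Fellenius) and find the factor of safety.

FS = 2.82

Ordinary method of slices: FS = Σ[c'·Δl_i + (W_i cosα_i)·tanφ'] / Σ W_i sinα_i, with Δl_i = b_i / cosα_i.
Slice 1: Δl = 2.5/cos(-1.1°) = 2.500 m; N'_1 = 50·cos(-1.1°) = 50.0; c'Δl = 15.75; W sinα = -1.0
Slice 2: Δl = 2.3/cos21.2° = 2.467 m; N'_2 = 86·cos21.2° = 80.2; c'Δl = 15.54; W sinα = 31.1
Slice 3: Δl = 1.4/cos40.8° = 1.849 m; N'_3 = 20·cos40.8° = 15.1; c'Δl = 11.65; W sinα = 13.1
Σc'Δl = 42.9 kN/m; ΣN' = 145.3 kN/m; ΣW sinα = 43.2 kN/m
Resisting = 42.9 + 145.3·tan28.5° = 42.9 + 78.9 = 121.8 kN/m
FS = 121.8 / 43.2 = 2.820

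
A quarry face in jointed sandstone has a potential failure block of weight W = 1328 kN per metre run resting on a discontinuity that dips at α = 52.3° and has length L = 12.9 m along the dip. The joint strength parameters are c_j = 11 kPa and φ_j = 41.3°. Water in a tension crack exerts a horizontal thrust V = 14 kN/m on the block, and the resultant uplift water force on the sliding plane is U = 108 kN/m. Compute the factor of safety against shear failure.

FS = 0.71

Resolving the block weight along and normal to the plane and applying the Mohr–Coulomb strength on the joint:
N' = W cosα − U − V sinα = 1328·cos52.3° − 108 − 14·sin52.3° = 693.0 kN/m
Driving force T = W sinα + V cosα = 1328·sin52.3° + 14·cos52.3° = 1059.3 kN/m
Resisting force R = c_j·L + N'·tanφ_j = 11·12.9 + 693.0·tan41.3° = 141.9 + 608.8 = 750.7 kN/m
FS = R / T = 750.7 / 1059.3 = 0.709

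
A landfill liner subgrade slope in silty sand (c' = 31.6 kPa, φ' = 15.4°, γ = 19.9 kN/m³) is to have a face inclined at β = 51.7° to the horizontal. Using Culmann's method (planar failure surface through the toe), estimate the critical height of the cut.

H_c = 24.76 m

Culmann's analysis gives the critical failure plane at α_cr = (β + φ')/2 = (51.7 + 15.4)/2 = 33.6°, and the critical height
H_c = (4c'/γ) · sinβ cosφ' / [1 − cos(β − φ')]
    = (4·31.6/19.9) · sin51.7°·cos15.4° / [1 − cos(36.3°)]
    = 6.352 · 0.7848·0.9641 / [1 − 0.8059]
    = 6.352 · 0.7566 / 0.1941
    = 24.76 m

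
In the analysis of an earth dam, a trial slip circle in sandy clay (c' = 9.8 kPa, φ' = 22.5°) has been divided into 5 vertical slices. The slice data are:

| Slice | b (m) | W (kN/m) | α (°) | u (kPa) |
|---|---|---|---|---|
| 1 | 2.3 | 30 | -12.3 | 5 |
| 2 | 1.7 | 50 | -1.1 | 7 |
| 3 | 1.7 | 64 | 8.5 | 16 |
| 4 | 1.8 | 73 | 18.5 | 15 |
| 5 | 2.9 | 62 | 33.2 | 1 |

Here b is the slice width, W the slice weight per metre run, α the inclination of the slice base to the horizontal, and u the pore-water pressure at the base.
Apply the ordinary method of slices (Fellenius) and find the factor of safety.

Ordinary method of slices: FS = Σ[c'·Δl_i + (W_i cosα_i − u_i·Δl_i)·tanφ'] / Σ W_i sinα_i, with Δl_i = b_i / cosα_i.
Slice 1: Δl = 2.3/cos(-12.3°) = 2.354 m; N'_1 = 30·cos(-12.3°) − 5·2.354 = 17.5; c'Δl = 23.07; W sinα = -6.4
Slice 2: Δl = 1.7/cos(-1.1°) = 1.700 m; N'_2 = 50·cos(-1.1°) − 7·1.700 = 38.1; c'Δl = 16.66; W sinα = -1.0
Slice 3: Δl = 1.7/cos8.5° = 1.719 m; N'_3 = 64·cos8.5° − 16·1.719 = 35.8; c'Δl = 16.85; W sinα = 9.5
Slice 4: Δl = 1.8/cos18.5° = 1.898 m; N'_4 = 73·cos18.5° − 15·1.898 = 40.8; c'Δl = 18.60; W sinα = 23.2
Slice 5: Δl = 2.9/cos33.2° = 3.466 m; N'_5 = 62·cos33.2° − 1·3.466 = 48.4; c'Δl = 33.96; W sinα = 33.9
Σc'Δl = 109.1 kN/m; ΣN' = 180.6 kN/m; ΣW sinα = 59.2 kN/m
Resisting = 109.1 + 180.6·tan22.5° = 109.1 + 74.8 = 183.9 kN/m
FS = 183.9 / 59.2 = 3.106

FS = 3.11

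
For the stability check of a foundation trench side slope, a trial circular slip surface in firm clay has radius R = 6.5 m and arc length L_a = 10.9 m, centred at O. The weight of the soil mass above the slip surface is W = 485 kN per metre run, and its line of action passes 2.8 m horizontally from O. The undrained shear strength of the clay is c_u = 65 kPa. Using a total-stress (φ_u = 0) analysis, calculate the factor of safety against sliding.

Taking moments about the centre O, the resisting moment is provided by the undrained shear strength acting along the arc:
M_R = c_u·L_a·R = 65·10.90·6.5 = 4605.2 kN·m/m
M_D = W·d = 485·2.8 = 1358.0 kN·m/m
FS = M_R / M_D = 4605.2 / 1358.0 = 3.391

FS = 3.39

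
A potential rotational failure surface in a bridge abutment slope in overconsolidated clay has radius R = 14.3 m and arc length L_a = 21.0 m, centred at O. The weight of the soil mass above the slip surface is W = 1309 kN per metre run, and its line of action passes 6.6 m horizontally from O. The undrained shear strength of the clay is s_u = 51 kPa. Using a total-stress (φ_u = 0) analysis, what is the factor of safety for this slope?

Taking moments about the centre O, the resisting moment is provided by the undrained shear strength acting along the arc:
M_R = s_u·L_a·R = 51·21.00·14.3 = 15315.3 kN·m/m
M_D = W·d = 1309·6.6 = 8639.4 kN·m/m
FS = M_R / M_D = 15315.3 / 8639.4 = 1.773

FS = 1.77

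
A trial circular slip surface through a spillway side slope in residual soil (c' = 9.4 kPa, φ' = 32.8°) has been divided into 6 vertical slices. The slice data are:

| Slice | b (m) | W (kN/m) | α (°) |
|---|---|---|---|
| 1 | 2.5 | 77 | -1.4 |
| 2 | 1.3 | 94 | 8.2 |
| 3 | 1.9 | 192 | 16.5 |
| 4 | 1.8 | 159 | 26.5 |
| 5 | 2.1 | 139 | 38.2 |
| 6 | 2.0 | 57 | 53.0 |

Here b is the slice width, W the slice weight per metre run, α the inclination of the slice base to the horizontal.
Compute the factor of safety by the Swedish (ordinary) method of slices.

FS = 2.02

Ordinary method of slices: FS = Σ[c'·Δl_i + (W_i cosα_i)·tanφ'] / Σ W_i sinα_i, with Δl_i = b_i / cosα_i.
Slice 1: Δl = 2.5/cos(-1.4°) = 2.501 m; N'_1 = 77·cos(-1.4°) = 77.0; c'Δl = 23.51; W sinα = -1.9
Slice 2: Δl = 1.3/cos8.2° = 1.313 m; N'_2 = 94·cos8.2° = 93.0; c'Δl = 12.35; W sinα = 13.4
Slice 3: Δl = 1.9/cos16.5° = 1.982 m; N'_3 = 192·cos16.5° = 184.1; c'Δl = 18.63; W sinα = 54.5
Slice 4: Δl = 1.8/cos26.5° = 2.011 m; N'_4 = 159·cos26.5° = 142.3; c'Δl = 18.91; W sinα = 70.9
Slice 5: Δl = 2.1/cos38.2° = 2.672 m; N'_5 = 139·cos38.2° = 109.2; c'Δl = 25.12; W sinα = 86.0
Slice 6: Δl = 2.0/cos53.0° = 3.323 m; N'_6 = 57·cos53.0° = 34.3; c'Δl = 31.24; W sinα = 45.5
Σc'Δl = 129.7 kN/m; ΣN' = 639.9 kN/m; ΣW sinα = 268.5 kN/m
Resisting = 129.7 + 639.9·tan32.8° = 129.7 + 412.4 = 542.2 kN/m
FS = 542.2 / 268.5 = 2.019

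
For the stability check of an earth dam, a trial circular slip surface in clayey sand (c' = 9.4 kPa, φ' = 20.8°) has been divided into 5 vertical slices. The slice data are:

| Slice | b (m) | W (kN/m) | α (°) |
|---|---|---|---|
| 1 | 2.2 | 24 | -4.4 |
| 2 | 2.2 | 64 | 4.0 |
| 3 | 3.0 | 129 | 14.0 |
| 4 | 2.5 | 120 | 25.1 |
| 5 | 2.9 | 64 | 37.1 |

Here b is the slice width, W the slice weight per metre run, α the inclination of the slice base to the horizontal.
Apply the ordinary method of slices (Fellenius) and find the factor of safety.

Ordinary method of slices: FS = Σ[c'·Δl_i + (W_i cosα_i)·tanφ'] / Σ W_i sinα_i, with Δl_i = b_i / cosα_i.
Slice 1: Δl = 2.2/cos(-4.4°) = 2.207 m; N'_1 = 24·cos(-4.4°) = 23.9; c'Δl = 20.74; W sinα = -1.8
Slice 2: Δl = 2.2/cos4.0° = 2.205 m; N'_2 = 64·cos4.0° = 63.8; c'Δl = 20.73; W sinα = 4.5
Slice 3: Δl = 3.0/cos14.0° = 3.092 m; N'_3 = 129·cos14.0° = 125.2; c'Δl = 29.06; W sinα = 31.2
Slice 4: Δl = 2.5/cos25.1° = 2.761 m; N'_4 = 120·cos25.1° = 108.7; c'Δl = 25.95; W sinα = 50.9
Slice 5: Δl = 2.9/cos37.1° = 3.636 m; N'_5 = 64·cos37.1° = 51.0; c'Δl = 34.18; W sinα = 38.6
Σc'Δl = 130.7 kN/m; ΣN' = 372.7 kN/m; ΣW sinα = 123.3 kN/m
Resisting = 130.7 + 372.7·tan20.8° = 130.7 + 141.6 = 272.2 kN/m
FS = 272.2 / 123.3 = 2.207

FS = 2.21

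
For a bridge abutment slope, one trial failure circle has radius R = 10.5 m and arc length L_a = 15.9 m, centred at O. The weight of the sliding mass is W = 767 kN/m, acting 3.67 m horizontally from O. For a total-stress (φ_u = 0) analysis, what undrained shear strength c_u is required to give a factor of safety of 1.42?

FS = c_u·L_a·R / (W·d), so c_u = FS·W·d / (L_a·R).
c_u = 1.42·767·3.67 / (15.90·10.5) = 3997.1 / 166.95 = 23.94 kPa

c_u = 23.9 kPa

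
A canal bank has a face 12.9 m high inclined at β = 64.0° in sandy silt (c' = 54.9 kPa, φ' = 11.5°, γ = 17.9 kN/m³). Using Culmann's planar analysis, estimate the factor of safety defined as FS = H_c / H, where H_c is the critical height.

FS = 2.14

H_c = (4c'/γ) · sinβ cosφ' / [1 − cos(β − φ')]
    = (4·54.9/17.9) · sin64.0°·cos11.5° / [1 − cos52.5°]
    = 12.268 · 0.8808 / 0.3912 = 27.62 m
FS = H_c / H = 27.62 / 12.9 = 2.141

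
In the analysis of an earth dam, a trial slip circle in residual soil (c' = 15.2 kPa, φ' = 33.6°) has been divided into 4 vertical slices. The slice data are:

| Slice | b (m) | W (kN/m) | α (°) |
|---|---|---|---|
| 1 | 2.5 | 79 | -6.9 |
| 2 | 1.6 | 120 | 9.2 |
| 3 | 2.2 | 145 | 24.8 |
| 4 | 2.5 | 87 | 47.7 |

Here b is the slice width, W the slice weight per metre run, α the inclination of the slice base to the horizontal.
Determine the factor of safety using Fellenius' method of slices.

FS = 3.07

Ordinary method of slices: FS = Σ[c'·Δl_i + (W_i cosα_i)·tanφ'] / Σ W_i sinα_i, with Δl_i = b_i / cosα_i.
Slice 1: Δl = 2.5/cos(-6.9°) = 2.518 m; N'_1 = 79·cos(-6.9°) = 78.4; c'Δl = 38.28; W sinα = -9.5
Slice 2: Δl = 1.6/cos9.2° = 1.621 m; N'_2 = 120·cos9.2° = 118.5; c'Δl = 24.64; W sinα = 19.2
Slice 3: Δl = 2.2/cos24.8° = 2.424 m; N'_3 = 145·cos24.8° = 131.6; c'Δl = 36.84; W sinα = 60.8
Slice 4: Δl = 2.5/cos47.7° = 3.715 m; N'_4 = 87·cos47.7° = 58.6; c'Δl = 56.46; W sinα = 64.3
Σc'Δl = 156.2 kN/m; ΣN' = 387.1 kN/m; ΣW sinα = 134.9 kN/m
Resisting = 156.2 + 387.1·tan33.6° = 156.2 + 257.2 = 413.4 kN/m
FS = 413.4 / 134.9 = 3.065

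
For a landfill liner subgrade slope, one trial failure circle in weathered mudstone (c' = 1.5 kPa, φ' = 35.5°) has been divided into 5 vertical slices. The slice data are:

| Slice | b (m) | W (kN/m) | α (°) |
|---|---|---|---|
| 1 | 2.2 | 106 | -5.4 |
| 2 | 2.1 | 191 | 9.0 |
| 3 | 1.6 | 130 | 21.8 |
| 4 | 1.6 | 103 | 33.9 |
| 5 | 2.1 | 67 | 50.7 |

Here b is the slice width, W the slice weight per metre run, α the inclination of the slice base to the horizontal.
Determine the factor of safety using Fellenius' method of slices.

Ordinary method of slices: FS = Σ[c'·Δl_i + (W_i cosα_i)·tanφ'] / Σ W_i sinα_i, with Δl_i = b_i / cosα_i.
Slice 1: Δl = 2.2/cos(-5.4°) = 2.210 m; N'_1 = 106·cos(-5.4°) = 105.5; c'Δl = 3.31; W sinα = -10.0
Slice 2: Δl = 2.1/cos9.0° = 2.126 m; N'_2 = 191·cos9.0° = 188.6; c'Δl = 3.19; W sinα = 29.9
Slice 3: Δl = 1.6/cos21.8° = 1.723 m; N'_3 = 130·cos21.8° = 120.7; c'Δl = 2.58; W sinα = 48.3
Slice 4: Δl = 1.6/cos33.9° = 1.928 m; N'_4 = 103·cos33.9° = 85.5; c'Δl = 2.89; W sinα = 57.4
Slice 5: Δl = 2.1/cos50.7° = 3.316 m; N'_5 = 67·cos50.7° = 42.4; c'Δl = 4.97; W sinα = 51.8
Σc'Δl = 17.0 kN/m; ΣN' = 542.8 kN/m; ΣW sinα = 177.5 kN/m
Resisting = 17.0 + 542.8·tan35.5° = 17.0 + 387.2 = 404.1 kN/m
FS = 404.1 / 177.5 = 2.277

FS = 2.28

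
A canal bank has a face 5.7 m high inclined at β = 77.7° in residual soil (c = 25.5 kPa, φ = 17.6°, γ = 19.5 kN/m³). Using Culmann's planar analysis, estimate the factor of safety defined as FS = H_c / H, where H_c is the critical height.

FS = 1.70

H_c = (4c/γ) · sinβ cosφ / [1 − cos(β − φ)]
    = (4·25.5/19.5) · sin77.7°·cos17.6° / [1 − cos60.1°]
    = 5.231 · 0.9313 / 0.5015 = 9.71 m
FS = H_c / H = 9.71 / 5.7 = 1.704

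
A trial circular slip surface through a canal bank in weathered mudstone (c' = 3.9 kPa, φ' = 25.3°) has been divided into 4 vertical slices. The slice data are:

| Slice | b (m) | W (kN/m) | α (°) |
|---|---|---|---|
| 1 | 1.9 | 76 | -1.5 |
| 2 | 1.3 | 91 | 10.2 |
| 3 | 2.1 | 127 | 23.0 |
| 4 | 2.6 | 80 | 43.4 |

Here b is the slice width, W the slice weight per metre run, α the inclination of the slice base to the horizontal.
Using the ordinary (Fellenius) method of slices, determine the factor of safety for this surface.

Ordinary method of slices: FS = Σ[c'·Δl_i + (W_i cosα_i)·tanφ'] / Σ W_i sinα_i, with Δl_i = b_i / cosα_i.
Slice 1: Δl = 1.9/cos(-1.5°) = 1.901 m; N'_1 = 76·cos(-1.5°) = 76.0; c'Δl = 7.41; W sinα = -2.0
Slice 2: Δl = 1.3/cos10.2° = 1.321 m; N'_2 = 91·cos10.2° = 89.6; c'Δl = 5.15; W sinα = 16.1
Slice 3: Δl = 2.1/cos23.0° = 2.281 m; N'_3 = 127·cos23.0° = 116.9; c'Δl = 8.90; W sinα = 49.6
Slice 4: Δl = 2.6/cos43.4° = 3.578 m; N'_4 = 80·cos43.4° = 58.1; c'Δl = 13.96; W sinα = 55.0
Σc'Δl = 35.4 kN/m; ΣN' = 340.6 kN/m; ΣW sinα = 118.7 kN/m
Resisting = 35.4 + 340.6·tan25.3° = 35.4 + 161.0 = 196.4 kN/m
FS = 196.4 / 118.7 = 1.654

FS = 1.65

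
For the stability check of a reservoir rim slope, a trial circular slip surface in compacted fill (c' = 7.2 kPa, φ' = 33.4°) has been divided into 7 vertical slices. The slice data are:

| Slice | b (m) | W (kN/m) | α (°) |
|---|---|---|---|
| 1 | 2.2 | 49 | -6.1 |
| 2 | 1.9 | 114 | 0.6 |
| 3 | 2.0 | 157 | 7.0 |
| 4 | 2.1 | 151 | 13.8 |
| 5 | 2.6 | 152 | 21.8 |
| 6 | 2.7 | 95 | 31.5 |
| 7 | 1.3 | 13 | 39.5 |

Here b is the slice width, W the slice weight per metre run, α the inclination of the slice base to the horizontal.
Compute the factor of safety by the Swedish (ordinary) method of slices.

FS = 3.47

Ordinary method of slices: FS = Σ[c'·Δl_i + (W_i cosα_i)·tanφ'] / Σ W_i sinα_i, with Δl_i = b_i / cosα_i.
Slice 1: Δl = 2.2/cos(-6.1°) = 2.213 m; N'_1 = 49·cos(-6.1°) = 48.7; c'Δl = 15.93; W sinα = -5.2
Slice 2: Δl = 1.9/cos0.6° = 1.900 m; N'_2 = 114·cos0.6° = 114.0; c'Δl = 13.68; W sinα = 1.2
Slice 3: Δl = 2.0/cos7.0° = 2.015 m; N'_3 = 157·cos7.0° = 155.8; c'Δl = 14.51; W sinα = 19.1
Slice 4: Δl = 2.1/cos13.8° = 2.162 m; N'_4 = 151·cos13.8° = 146.6; c'Δl = 15.57; W sinα = 36.0
Slice 5: Δl = 2.6/cos21.8° = 2.800 m; N'_5 = 152·cos21.8° = 141.1; c'Δl = 20.16; W sinα = 56.4
Slice 6: Δl = 2.7/cos31.5° = 3.167 m; N'_6 = 95·cos31.5° = 81.0; c'Δl = 22.80; W sinα = 49.6
Slice 7: Δl = 1.3/cos39.5° = 1.685 m; N'_7 = 13·cos39.5° = 10.0; c'Δl = 12.13; W sinα = 8.3
Σc'Δl = 114.8 kN/m; ΣN' = 697.3 kN/m; ΣW sinα = 165.5 kN/m
Resisting = 114.8 + 697.3·tan33.4° = 114.8 + 459.8 = 574.6 kN/m
FS = 574.6 / 165.5 = 3.472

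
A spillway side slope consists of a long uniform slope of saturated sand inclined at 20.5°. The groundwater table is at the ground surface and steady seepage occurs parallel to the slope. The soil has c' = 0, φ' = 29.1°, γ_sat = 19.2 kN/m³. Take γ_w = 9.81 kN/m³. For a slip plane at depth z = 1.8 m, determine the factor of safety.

FS = 0.73

With seepage parallel to the slope and the water table at the surface, the effective normal stress on the slip plane uses the buoyant unit weight γ' = γ_sat − γ_w while the driving shear stress uses γ_sat:
FS = [c' + γ' z cos²β tanφ'] / [γ_sat z sinβ cosβ]
(For c' = 0 this reduces to FS = (γ'/γ_sat)·tanφ'/tanβ.)
γ' = 19.2 − 9.81 = 9.39 kN/m³
Numerator = 0.0 + 9.39·1.8·cos²20.5°·tan29.1° = 0.0 + 9.39·1.8·0.8774·0.5566 = 8.254 kPa
Denominator = 19.2·1.8·sin20.5°·cos20.5° = 19.2·1.8·0.3502·0.9367 = 11.337 kPa
FS = 8.254 / 11.337 = 0.728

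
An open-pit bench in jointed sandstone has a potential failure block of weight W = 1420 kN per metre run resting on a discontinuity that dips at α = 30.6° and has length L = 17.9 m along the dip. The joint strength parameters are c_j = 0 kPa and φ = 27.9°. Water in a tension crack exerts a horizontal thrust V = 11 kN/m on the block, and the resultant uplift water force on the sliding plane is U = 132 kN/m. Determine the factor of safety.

Resolving the block weight along and normal to the plane and applying the Mohr–Coulomb strength on the joint:
N' = W cosα − U − V sinα = 1420·cos30.6° − 132 − 11·sin30.6° = 1084.7 kN/m
Driving force T = W sinα + V cosα = 1420·sin30.6° + 11·cos30.6° = 732.3 kN/m
Resisting force R = c_j·L + N'·tanφ = 0·17.9 + 1084.7·tan27.9° = 0.0 + 574.3 = 574.3 kN/m
FS = R / T = 574.3 / 732.3 = 0.784

FS = 0.78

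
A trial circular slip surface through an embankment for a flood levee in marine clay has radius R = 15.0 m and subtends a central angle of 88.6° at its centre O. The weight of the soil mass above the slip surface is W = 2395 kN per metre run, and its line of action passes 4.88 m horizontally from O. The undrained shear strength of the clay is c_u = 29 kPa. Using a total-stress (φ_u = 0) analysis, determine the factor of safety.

FS = 0.86

Taking moments about the centre O, the resisting moment is provided by the undrained shear strength acting along the arc:
Arc length L_a = R·θ = 15.0·(88.6°·π/180) = 15.0·1.5464 = 23.20 m
M_R = c_u·L_a·R = 29·23.20·15.0 = 10090.0 kN·m/m
M_D = W·d = 2395·4.88 = 11687.6 kN·m/m
FS = M_R / M_D = 10090.0 / 11687.6 = 0.863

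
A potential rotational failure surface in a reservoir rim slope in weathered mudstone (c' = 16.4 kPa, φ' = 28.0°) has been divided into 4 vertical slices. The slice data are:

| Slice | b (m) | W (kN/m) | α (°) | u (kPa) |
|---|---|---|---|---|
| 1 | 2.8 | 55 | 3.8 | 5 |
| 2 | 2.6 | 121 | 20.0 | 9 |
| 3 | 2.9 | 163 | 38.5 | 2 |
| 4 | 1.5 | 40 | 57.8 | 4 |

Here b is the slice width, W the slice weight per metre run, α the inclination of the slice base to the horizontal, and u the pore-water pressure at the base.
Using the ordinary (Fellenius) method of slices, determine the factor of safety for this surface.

Ordinary method of slices: FS = Σ[c'·Δl_i + (W_i cosα_i − u_i·Δl_i)·tanφ'] / Σ W_i sinα_i, with Δl_i = b_i / cosα_i.
Slice 1: Δl = 2.8/cos3.8° = 2.806 m; N'_1 = 55·cos3.8° − 5·2.806 = 40.8; c'Δl = 46.02; W sinα = 3.6
Slice 2: Δl = 2.6/cos20.0° = 2.767 m; N'_2 = 121·cos20.0° − 9·2.767 = 88.8; c'Δl = 45.38; W sinα = 41.4
Slice 3: Δl = 2.9/cos38.5° = 3.706 m; N'_3 = 163·cos38.5° − 2·3.706 = 120.2; c'Δl = 60.77; W sinα = 101.5
Slice 4: Δl = 1.5/cos57.8° = 2.815 m; N'_4 = 40·cos57.8° − 4·2.815 = 10.1; c'Δl = 46.16; W sinα = 33.8
Σc'Δl = 198.3 kN/m; ΣN' = 259.9 kN/m; ΣW sinα = 180.3 kN/m
Resisting = 198.3 + 259.9·tan28.0° = 198.3 + 138.2 = 336.5 kN/m
FS = 336.5 / 180.3 = 1.866

FS = 1.87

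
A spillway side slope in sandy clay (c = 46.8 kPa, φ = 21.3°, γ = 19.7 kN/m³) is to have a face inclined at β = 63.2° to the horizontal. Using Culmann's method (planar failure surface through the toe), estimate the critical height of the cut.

H_c = 30.91 m

Culmann's analysis gives the critical failure plane at α_cr = (β + φ)/2 = (63.2 + 21.3)/2 = 42.2°, and the critical height
H_c = (4c/γ) · sinβ cosφ / [1 − cos(β − φ)]
    = (4·46.8/19.7) · sin63.2°·cos21.3° / [1 − cos(41.9°)]
    = 9.503 · 0.8926·0.9317 / [1 − 0.7443]
    = 9.503 · 0.8316 / 0.2557
    = 30.91 m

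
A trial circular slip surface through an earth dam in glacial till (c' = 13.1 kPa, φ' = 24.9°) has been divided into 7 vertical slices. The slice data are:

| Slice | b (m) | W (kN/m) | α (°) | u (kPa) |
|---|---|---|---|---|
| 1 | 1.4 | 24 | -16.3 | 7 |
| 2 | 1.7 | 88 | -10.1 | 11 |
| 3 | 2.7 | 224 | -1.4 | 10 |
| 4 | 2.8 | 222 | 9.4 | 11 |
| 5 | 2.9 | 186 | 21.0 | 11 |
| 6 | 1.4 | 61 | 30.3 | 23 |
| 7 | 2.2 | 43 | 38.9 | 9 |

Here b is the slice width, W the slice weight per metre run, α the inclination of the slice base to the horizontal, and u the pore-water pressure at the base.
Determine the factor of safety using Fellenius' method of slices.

FS = 3.79

Ordinary method of slices: FS = Σ[c'·Δl_i + (W_i cosα_i − u_i·Δl_i)·tanφ'] / Σ W_i sinα_i, with Δl_i = b_i / cosα_i.
Slice 1: Δl = 1.4/cos(-16.3°) = 1.459 m; N'_1 = 24·cos(-16.3°) − 7·1.459 = 12.8; c'Δl = 19.11; W sinα = -6.7
Slice 2: Δl = 1.7/cos(-10.1°) = 1.727 m; N'_2 = 88·cos(-10.1°) − 11·1.727 = 67.6; c'Δl = 22.62; W sinα = -15.4
Slice 3: Δl = 2.7/cos(-1.4°) = 2.701 m; N'_3 = 224·cos(-1.4°) − 10·2.701 = 196.9; c'Δl = 35.38; W sinα = -5.5
Slice 4: Δl = 2.8/cos9.4° = 2.838 m; N'_4 = 222·cos9.4° − 11·2.838 = 187.8; c'Δl = 37.18; W sinα = 36.3
Slice 5: Δl = 2.9/cos21.0° = 3.106 m; N'_5 = 186·cos21.0° − 11·3.106 = 139.5; c'Δl = 40.69; W sinα = 66.7
Slice 6: Δl = 1.4/cos30.3° = 1.622 m; N'_6 = 61·cos30.3° − 23·1.622 = 15.4; c'Δl = 21.24; W sinα = 30.8
Slice 7: Δl = 2.2/cos38.9° = 2.827 m; N'_7 = 43·cos38.9° − 9·2.827 = 8.0; c'Δl = 37.03; W sinα = 27.0
Σc'Δl = 213.3 kN/m; ΣN' = 628.1 kN/m; ΣW sinα = 133.1 kN/m
Resisting = 213.3 + 628.1·tan24.9° = 213.3 + 291.5 = 504.8 kN/m
FS = 504.8 / 133.1 = 3.794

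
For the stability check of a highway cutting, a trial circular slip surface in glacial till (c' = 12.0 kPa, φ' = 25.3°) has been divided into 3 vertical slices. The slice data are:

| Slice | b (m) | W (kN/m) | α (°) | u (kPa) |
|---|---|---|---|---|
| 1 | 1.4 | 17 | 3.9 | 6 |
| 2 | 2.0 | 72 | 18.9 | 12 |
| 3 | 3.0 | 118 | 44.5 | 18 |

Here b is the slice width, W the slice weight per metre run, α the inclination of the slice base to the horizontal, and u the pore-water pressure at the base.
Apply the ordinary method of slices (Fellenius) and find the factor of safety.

Ordinary method of slices: FS = Σ[c'·Δl_i + (W_i cosα_i − u_i·Δl_i)·tanφ'] / Σ W_i sinα_i, with Δl_i = b_i / cosα_i.
Slice 1: Δl = 1.4/cos3.9° = 1.403 m; N'_1 = 17·cos3.9° − 6·1.403 = 8.5; c'Δl = 16.84; W sinα = 1.2
Slice 2: Δl = 2.0/cos18.9° = 2.114 m; N'_2 = 72·cos18.9° − 12·2.114 = 42.8; c'Δl = 25.37; W sinα = 23.3
Slice 3: Δl = 3.0/cos44.5° = 4.206 m; N'_3 = 118·cos44.5° − 18·4.206 = 8.5; c'Δl = 50.47; W sinα = 82.7
Σc'Δl = 92.7 kN/m; ΣN' = 59.7 kN/m; ΣW sinα = 107.2 kN/m
Resisting = 92.7 + 59.7·tan25.3° = 92.7 + 28.2 = 120.9 kN/m
FS = 120.9 / 107.2 = 1.128

FS = 1.13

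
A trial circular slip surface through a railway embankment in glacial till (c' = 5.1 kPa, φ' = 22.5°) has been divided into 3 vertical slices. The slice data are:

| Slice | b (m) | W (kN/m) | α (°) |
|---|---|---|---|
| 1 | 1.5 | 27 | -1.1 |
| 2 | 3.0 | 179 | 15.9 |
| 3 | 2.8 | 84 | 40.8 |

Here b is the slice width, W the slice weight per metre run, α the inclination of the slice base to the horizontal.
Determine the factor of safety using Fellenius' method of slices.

Ordinary method of slices: FS = Σ[c'·Δl_i + (W_i cosα_i)·tanφ'] / Σ W_i sinα_i, with Δl_i = b_i / cosα_i.
Slice 1: Δl = 1.5/cos(-1.1°) = 1.500 m; N'_1 = 27·cos(-1.1°) = 27.0; c'Δl = 7.65; W sinα = -0.5
Slice 2: Δl = 3.0/cos15.9° = 3.119 m; N'_2 = 179·cos15.9° = 172.2; c'Δl = 15.91; W sinα = 49.0
Slice 3: Δl = 2.8/cos40.8° = 3.699 m; N'_3 = 84·cos40.8° = 63.6; c'Δl = 18.86; W sinα = 54.9
Σc'Δl = 42.4 kN/m; ΣN' = 262.7 kN/m; ΣW sinα = 103.4 kN/m
Resisting = 42.4 + 262.7·tan22.5° = 42.4 + 108.8 = 151.3 kN/m
FS = 151.3 / 103.4 = 1.463

FS = 1.46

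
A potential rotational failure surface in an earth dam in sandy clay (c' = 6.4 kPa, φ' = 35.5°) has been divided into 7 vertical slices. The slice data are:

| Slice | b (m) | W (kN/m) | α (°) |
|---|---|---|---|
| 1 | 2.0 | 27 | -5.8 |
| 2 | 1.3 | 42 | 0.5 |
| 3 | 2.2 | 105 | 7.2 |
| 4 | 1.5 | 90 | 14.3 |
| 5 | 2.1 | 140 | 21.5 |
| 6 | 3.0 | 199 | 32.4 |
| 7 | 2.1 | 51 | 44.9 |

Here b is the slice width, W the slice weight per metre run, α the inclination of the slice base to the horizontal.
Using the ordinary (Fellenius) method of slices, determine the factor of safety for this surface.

FS = 2.32

Ordinary method of slices: FS = Σ[c'·Δl_i + (W_i cosα_i)·tanφ'] / Σ W_i sinα_i, with Δl_i = b_i / cosα_i.
Slice 1: Δl = 2.0/cos(-5.8°) = 2.010 m; N'_1 = 27·cos(-5.8°) = 26.9; c'Δl = 12.87; W sinα = -2.7
Slice 2: Δl = 1.3/cos0.5° = 1.300 m; N'_2 = 42·cos0.5° = 42.0; c'Δl = 8.32; W sinα = 0.4
Slice 3: Δl = 2.2/cos7.2° = 2.217 m; N'_3 = 105·cos7.2° = 104.2; c'Δl = 14.19; W sinα = 13.2
Slice 4: Δl = 1.5/cos14.3° = 1.548 m; N'_4 = 90·cos14.3° = 87.2; c'Δl = 9.91; W sinα = 22.2
Slice 5: Δl = 2.1/cos21.5° = 2.257 m; N'_5 = 140·cos21.5° = 130.3; c'Δl = 14.45; W sinα = 51.3
Slice 6: Δl = 3.0/cos32.4° = 3.553 m; N'_6 = 199·cos32.4° = 168.0; c'Δl = 22.74; W sinα = 106.6
Slice 7: Δl = 2.1/cos44.9° = 2.965 m; N'_7 = 51·cos44.9° = 36.1; c'Δl = 18.97; W sinα = 36.0
Σc'Δl = 101.4 kN/m; ΣN' = 594.6 kN/m; ΣW sinα = 227.0 kN/m
Resisting = 101.4 + 594.6·tan35.5° = 101.4 + 424.2 = 525.6 kN/m
FS = 525.6 / 227.0 = 2.316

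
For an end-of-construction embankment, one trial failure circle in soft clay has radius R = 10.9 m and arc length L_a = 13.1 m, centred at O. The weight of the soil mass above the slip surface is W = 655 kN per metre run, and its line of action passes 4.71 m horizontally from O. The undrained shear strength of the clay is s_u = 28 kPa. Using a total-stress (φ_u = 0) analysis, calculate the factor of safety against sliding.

Taking moments about the centre O, the resisting moment is provided by the undrained shear strength acting along the arc:
M_R = s_u·L_a·R = 28·13.10·10.9 = 3998.1 kN·m/m
M_D = W·d = 655·4.71 = 3085.1 kN·m/m
FS = M_R / M_D = 3998.1 / 3085.1 = 1.296

FS = 1.30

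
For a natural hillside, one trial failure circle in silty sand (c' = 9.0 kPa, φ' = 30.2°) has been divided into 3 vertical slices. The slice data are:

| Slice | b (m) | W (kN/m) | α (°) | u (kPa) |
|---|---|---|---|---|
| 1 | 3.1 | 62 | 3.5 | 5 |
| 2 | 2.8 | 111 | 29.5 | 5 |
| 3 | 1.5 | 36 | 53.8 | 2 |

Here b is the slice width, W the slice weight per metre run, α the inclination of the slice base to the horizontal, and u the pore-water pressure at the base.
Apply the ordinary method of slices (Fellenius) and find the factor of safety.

Ordinary method of slices: FS = Σ[c'·Δl_i + (W_i cosα_i − u_i·Δl_i)·tanφ'] / Σ W_i sinα_i, with Δl_i = b_i / cosα_i.
Slice 1: Δl = 3.1/cos3.5° = 3.106 m; N'_1 = 62·cos3.5° − 5·3.106 = 46.4; c'Δl = 27.95; W sinα = 3.8
Slice 2: Δl = 2.8/cos29.5° = 3.217 m; N'_2 = 111·cos29.5° − 5·3.217 = 80.5; c'Δl = 28.95; W sinα = 54.7
Slice 3: Δl = 1.5/cos53.8° = 2.540 m; N'_3 = 36·cos53.8° − 2·2.540 = 16.2; c'Δl = 22.86; W sinα = 29.1
Σc'Δl = 79.8 kN/m; ΣN' = 143.1 kN/m; ΣW sinα = 87.5 kN/m
Resisting = 79.8 + 143.1·tan30.2° = 79.8 + 83.3 = 163.0 kN/m
FS = 163.0 / 87.5 = 1.863

FS = 1.86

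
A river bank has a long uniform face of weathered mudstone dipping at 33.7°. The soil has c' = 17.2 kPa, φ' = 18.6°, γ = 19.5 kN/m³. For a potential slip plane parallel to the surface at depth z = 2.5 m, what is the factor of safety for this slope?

For an infinite slope with a slip plane parallel to the surface (no pore pressure): FS = [c' + γz cos²β tanφ'] / [γz sinβ cosβ].
γz = 19.5·2.5 = 48.75 kN/m²
Numerator = 17.2 + 48.75·cos²33.7°·tan18.6° = 17.2 + 48.75·0.6921·0.3365 = 28.556 kPa
Denominator = 48.75·sin33.7°·cos33.7° = 48.75·0.5548·0.8320 = 22.503 kPa
FS = 28.556 / 22.503 = 1.269

FS = 1.27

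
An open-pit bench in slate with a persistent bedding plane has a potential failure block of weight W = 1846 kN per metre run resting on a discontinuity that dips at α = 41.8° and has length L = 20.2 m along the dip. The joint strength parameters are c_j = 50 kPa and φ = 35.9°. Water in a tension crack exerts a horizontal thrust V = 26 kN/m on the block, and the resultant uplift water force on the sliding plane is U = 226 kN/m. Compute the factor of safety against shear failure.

FS = 1.46

Resolving the block weight along and normal to the plane and applying the Mohr–Coulomb strength on the joint:
N' = W cosα − U − V sinα = 1846·cos41.8° − 226 − 26·sin41.8° = 1132.8 kN/m
Driving force T = W sinα + V cosα = 1846·sin41.8° + 26·cos41.8° = 1249.8 kN/m
Resisting force R = c_j·L + N'·tanφ = 50·20.2 + 1132.8·tan35.9° = 1010.0 + 820.0 = 1830.0 kN/m
FS = R / T = 1830.0 / 1249.8 = 1.464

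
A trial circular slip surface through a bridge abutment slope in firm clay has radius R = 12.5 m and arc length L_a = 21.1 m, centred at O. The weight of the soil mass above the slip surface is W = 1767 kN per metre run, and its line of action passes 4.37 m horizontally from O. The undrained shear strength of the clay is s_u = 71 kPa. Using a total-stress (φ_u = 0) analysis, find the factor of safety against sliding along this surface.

Taking moments about the centre O, the resisting moment is provided by the undrained shear strength acting along the arc:
M_R = s_u·L_a·R = 71·21.10·12.5 = 18726.2 kN·m/m
M_D = W·d = 1767·4.37 = 7721.8 kN·m/m
FS = M_R / M_D = 18726.2 / 7721.8 = 2.425

FS = 2.43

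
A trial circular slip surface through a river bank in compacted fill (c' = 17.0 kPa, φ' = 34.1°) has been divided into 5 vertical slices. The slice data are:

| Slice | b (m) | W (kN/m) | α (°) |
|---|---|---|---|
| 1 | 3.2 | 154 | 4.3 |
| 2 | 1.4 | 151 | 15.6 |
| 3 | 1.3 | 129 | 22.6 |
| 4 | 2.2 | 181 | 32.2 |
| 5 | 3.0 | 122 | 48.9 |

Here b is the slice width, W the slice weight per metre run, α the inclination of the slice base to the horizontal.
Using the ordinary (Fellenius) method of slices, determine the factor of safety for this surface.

Ordinary method of slices: FS = Σ[c'·Δl_i + (W_i cosα_i)·tanφ'] / Σ W_i sinα_i, with Δl_i = b_i / cosα_i.
Slice 1: Δl = 3.2/cos4.3° = 3.209 m; N'_1 = 154·cos4.3° = 153.6; c'Δl = 54.55; W sinα = 11.5
Slice 2: Δl = 1.4/cos15.6° = 1.454 m; N'_2 = 151·cos15.6° = 145.4; c'Δl = 24.71; W sinα = 40.6
Slice 3: Δl = 1.3/cos22.6° = 1.408 m; N'_3 = 129·cos22.6° = 119.1; c'Δl = 23.94; W sinα = 49.6
Slice 4: Δl = 2.2/cos32.2° = 2.600 m; N'_4 = 181·cos32.2° = 153.2; c'Δl = 44.20; W sinα = 96.5
Slice 5: Δl = 3.0/cos48.9° = 4.564 m; N'_5 = 122·cos48.9° = 80.2; c'Δl = 77.58; W sinα = 91.9
Σc'Δl = 225.0 kN/m; ΣN' = 651.5 kN/m; ΣW sinα = 290.1 kN/m
Resisting = 225.0 + 651.5·tan34.1° = 225.0 + 441.1 = 666.1 kN/m
FS = 666.1 / 290.1 = 2.296

FS = 2.30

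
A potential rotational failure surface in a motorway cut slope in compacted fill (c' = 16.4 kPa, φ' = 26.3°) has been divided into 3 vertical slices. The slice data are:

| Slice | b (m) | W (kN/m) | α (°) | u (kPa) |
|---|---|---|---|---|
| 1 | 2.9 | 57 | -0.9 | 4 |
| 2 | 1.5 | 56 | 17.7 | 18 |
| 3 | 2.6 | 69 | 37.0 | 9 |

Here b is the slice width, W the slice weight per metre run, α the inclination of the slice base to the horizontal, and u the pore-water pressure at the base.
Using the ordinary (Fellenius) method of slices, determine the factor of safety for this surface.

Ordinary method of slices: FS = Σ[c'·Δl_i + (W_i cosα_i − u_i·Δl_i)·tanφ'] / Σ W_i sinα_i, with Δl_i = b_i / cosα_i.
Slice 1: Δl = 2.9/cos(-0.9°) = 2.900 m; N'_1 = 57·cos(-0.9°) − 4·2.900 = 45.4; c'Δl = 47.57; W sinα = -0.9
Slice 2: Δl = 1.5/cos17.7° = 1.575 m; N'_2 = 56·cos17.7° − 18·1.575 = 25.0; c'Δl = 25.82; W sinα = 17.0
Slice 3: Δl = 2.6/cos37.0° = 3.256 m; N'_3 = 69·cos37.0° − 9·3.256 = 25.8; c'Δl = 53.39; W sinα = 41.5
Σc'Δl = 126.8 kN/m; ΣN' = 96.2 kN/m; ΣW sinα = 57.7 kN/m
Resisting = 126.8 + 96.2·tan26.3° = 126.8 + 47.5 = 174.3 kN/m
FS = 174.3 / 57.7 = 3.024

FS = 3.02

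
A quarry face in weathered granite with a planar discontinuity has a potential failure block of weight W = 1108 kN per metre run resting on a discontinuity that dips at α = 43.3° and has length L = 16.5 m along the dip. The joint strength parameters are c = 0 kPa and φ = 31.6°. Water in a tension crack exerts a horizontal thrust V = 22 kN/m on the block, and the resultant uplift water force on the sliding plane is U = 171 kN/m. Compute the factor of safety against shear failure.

Resolving the block weight along and normal to the plane and applying the Mohr–Coulomb strength on the joint:
N' = W cosα − U − V sinα = 1108·cos43.3° − 171 − 22·sin43.3° = 620.3 kN/m
Driving force T = W sinα + V cosα = 1108·sin43.3° + 22·cos43.3° = 775.9 kN/m
Resisting force R = c·L + N'·tanφ = 0·16.5 + 620.3·tan31.6° = 0.0 + 381.6 = 381.6 kN/m
FS = R / T = 381.6 / 775.9 = 0.492

FS = 0.49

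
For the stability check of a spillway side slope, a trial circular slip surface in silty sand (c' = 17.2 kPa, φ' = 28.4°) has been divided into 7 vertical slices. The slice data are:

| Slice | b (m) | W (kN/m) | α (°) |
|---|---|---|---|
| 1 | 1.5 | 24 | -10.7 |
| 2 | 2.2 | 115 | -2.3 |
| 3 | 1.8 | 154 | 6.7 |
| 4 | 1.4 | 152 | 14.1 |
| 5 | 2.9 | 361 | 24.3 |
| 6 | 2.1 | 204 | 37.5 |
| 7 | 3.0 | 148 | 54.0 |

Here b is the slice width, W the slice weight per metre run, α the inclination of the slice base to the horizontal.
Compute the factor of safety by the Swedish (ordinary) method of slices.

FS = 1.96

Ordinary method of slices: FS = Σ[c'·Δl_i + (W_i cosα_i)·tanφ'] / Σ W_i sinα_i, with Δl_i = b_i / cosα_i.
Slice 1: Δl = 1.5/cos(-10.7°) = 1.527 m; N'_1 = 24·cos(-10.7°) = 23.6; c'Δl = 26.26; W sinα = -4.5
Slice 2: Δl = 2.2/cos(-2.3°) = 2.202 m; N'_2 = 115·cos(-2.3°) = 114.9; c'Δl = 37.87; W sinα = -4.6
Slice 3: Δl = 1.8/cos6.7° = 1.812 m; N'_3 = 154·cos6.7° = 152.9; c'Δl = 31.17; W sinα = 18.0
Slice 4: Δl = 1.4/cos14.1° = 1.443 m; N'_4 = 152·cos14.1° = 147.4; c'Δl = 24.83; W sinα = 37.0
Slice 5: Δl = 2.9/cos24.3° = 3.182 m; N'_5 = 361·cos24.3° = 329.0; c'Δl = 54.73; W sinα = 148.6
Slice 6: Δl = 2.1/cos37.5° = 2.647 m; N'_6 = 204·cos37.5° = 161.8; c'Δl = 45.53; W sinα = 124.2
Slice 7: Δl = 3.0/cos54.0° = 5.104 m; N'_7 = 148·cos54.0° = 87.0; c'Δl = 87.79; W sinα = 119.7
Σc'Δl = 308.2 kN/m; ΣN' = 1016.7 kN/m; ΣW sinα = 438.4 kN/m
Resisting = 308.2 + 1016.7·tan28.4° = 308.2 + 549.7 = 857.9 kN/m
FS = 857.9 / 438.4 = 1.957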